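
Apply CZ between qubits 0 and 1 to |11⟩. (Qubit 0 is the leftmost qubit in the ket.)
-|11⟩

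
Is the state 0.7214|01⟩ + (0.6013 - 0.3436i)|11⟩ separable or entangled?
Separable

Writing the state as a|00⟩ + b|01⟩ + c|10⟩ + d|11⟩, it is a product state iff ad − bc = 0.
Here (a, b, c, d) = (0, 0.7214, 0, (0.6013 - 0.3436i)): ad − bc = (0)(0.6013 - 0.3436i) − (0.7214)(0) = 0, so the state is separable.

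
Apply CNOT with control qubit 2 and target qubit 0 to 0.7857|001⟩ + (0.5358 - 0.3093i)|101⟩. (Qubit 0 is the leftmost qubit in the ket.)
(0.5358 - 0.3093i)|001⟩ + 0.7857|101⟩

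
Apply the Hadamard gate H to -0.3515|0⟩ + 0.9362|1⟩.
0.4134|0⟩ - 0.9105|1⟩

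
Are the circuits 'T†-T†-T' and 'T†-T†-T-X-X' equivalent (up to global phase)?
Yes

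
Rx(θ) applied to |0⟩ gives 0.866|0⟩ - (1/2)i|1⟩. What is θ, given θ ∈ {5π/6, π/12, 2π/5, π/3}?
π/3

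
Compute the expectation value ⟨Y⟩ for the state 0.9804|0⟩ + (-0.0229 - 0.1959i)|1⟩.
-0.3841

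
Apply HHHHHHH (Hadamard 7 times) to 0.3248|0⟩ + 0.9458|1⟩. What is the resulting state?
0.8984|0⟩ - 0.4391|1⟩

H² = I, so H^7 = H: a single Hadamard. With (a, b) = (0.3248, 0.9458), H gives ((a + b)/√2, (a − b)/√2) = (0.8984, -0.4391).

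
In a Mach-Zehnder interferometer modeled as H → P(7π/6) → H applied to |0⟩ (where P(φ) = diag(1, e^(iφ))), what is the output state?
(0.06699 - 0.25i)|0⟩ + (0.933 + 0.25i)|1⟩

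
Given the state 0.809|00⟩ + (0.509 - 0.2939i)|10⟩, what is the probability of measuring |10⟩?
0.3455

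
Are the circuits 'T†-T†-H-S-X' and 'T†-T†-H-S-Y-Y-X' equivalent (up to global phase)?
Yes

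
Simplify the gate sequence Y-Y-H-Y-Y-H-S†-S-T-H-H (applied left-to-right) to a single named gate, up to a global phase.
T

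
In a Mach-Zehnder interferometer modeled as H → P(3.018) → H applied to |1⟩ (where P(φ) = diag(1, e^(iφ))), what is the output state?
(0.9962 - 0.06164i)|0⟩ + (0.003814 + 0.06164i)|1⟩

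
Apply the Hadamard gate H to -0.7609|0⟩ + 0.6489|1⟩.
-0.0792|0⟩ - 0.9969|1⟩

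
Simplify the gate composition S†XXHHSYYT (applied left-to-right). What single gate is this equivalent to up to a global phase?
T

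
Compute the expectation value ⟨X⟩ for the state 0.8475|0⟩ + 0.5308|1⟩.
0.8997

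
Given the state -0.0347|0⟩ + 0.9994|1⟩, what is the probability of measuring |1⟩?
0.9988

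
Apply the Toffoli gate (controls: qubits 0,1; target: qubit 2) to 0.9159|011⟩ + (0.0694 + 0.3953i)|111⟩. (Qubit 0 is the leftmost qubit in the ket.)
0.9159|011⟩ + (0.0694 + 0.3953i)|110⟩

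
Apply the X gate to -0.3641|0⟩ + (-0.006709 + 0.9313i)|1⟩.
(-0.006709 + 0.9313i)|0⟩ - 0.3641|1⟩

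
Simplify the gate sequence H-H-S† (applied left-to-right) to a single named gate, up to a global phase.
S†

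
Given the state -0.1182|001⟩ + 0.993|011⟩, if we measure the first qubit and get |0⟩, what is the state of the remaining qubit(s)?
-0.1182|01⟩ + 0.993|11⟩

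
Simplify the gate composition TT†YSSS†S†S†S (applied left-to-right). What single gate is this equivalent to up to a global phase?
Y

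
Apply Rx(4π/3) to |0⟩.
-1/2|0⟩ - 0.866i|1⟩

Rx(4π/3) = [[cos(θ/2), −i·sin(θ/2)], [−i·sin(θ/2), cos(θ/2)]]; θ = 4π/3, cos(θ/2) ≈ -0.5, sin(θ/2) ≈ 0.866025.
With a = amp(|0⟩) = 1 and b = amp(|1⟩) = 0:
new amp(|0⟩) = (-0.5)·a + (-0.866025i)·b = -1/2
new amp(|1⟩) = (-0.866025i)·a + (-0.5)·b = -0.866i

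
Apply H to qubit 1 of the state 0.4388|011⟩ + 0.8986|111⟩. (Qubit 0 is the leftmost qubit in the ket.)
0.3103|001⟩ - 0.3103|011⟩ + 0.6354|101⟩ - 0.6354|111⟩

H on qubit 1 mixes each pair of kets that differ only in qubit 1: amplitudes (a, b) of (|…0…⟩, |…1…⟩) become ((a + b)/√2, (a − b)/√2). Kets absent from the input have amplitude 0.
(|001⟩, |011⟩): (a, b) = (0, 0.4388) → (0.3103, -0.3103)
(|101⟩, |111⟩): (a, b) = (0, 0.8986) → (0.6354, -0.6354)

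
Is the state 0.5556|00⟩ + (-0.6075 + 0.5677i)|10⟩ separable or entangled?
Separable

Writing the state as a|00⟩ + b|01⟩ + c|10⟩ + d|11⟩, it is a product state iff ad − bc = 0.
Here (a, b, c, d) = (0.5556, 0, (-0.6075 + 0.5677i), 0): ad − bc = (0.5556)(0) − (0)(-0.6075 + 0.5677i) = 0, so the state is separable.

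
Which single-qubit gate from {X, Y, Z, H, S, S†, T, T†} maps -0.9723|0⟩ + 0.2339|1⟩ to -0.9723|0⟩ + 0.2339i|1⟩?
S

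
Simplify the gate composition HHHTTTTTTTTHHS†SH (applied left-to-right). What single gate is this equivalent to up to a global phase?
I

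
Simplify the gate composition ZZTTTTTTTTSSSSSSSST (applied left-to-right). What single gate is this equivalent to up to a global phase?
T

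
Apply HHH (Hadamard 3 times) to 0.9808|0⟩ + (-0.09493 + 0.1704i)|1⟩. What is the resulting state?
(0.6264 + 0.1205i)|0⟩ + (0.7607 - 0.1205i)|1⟩

H² = I, so H^3 = H: a single Hadamard. With (a, b) = (0.9808, (-0.09493 + 0.1704i)), H gives ((a + b)/√2, (a − b)/√2) = ((0.6264 + 0.1205i), (0.7607 - 0.1205i)).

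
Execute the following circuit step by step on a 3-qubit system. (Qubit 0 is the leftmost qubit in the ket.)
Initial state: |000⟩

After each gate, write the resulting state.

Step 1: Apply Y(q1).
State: i|010⟩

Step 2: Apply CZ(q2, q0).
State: i|010⟩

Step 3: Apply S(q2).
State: i|010⟩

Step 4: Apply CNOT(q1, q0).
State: i|110⟩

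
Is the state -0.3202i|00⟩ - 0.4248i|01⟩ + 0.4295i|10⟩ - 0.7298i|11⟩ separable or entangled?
Entangled

Writing the state as a|00⟩ + b|01⟩ + c|10⟩ + d|11⟩, it is a product state iff ad − bc = 0.
Here (a, b, c, d) = (-0.3202i, -0.4248i, 0.4295i, -0.7298i): ad − bc = (-0.3202i)(-0.7298i) − (-0.4248i)(0.4295i) = -0.4161 ≠ 0, so the state is entangled.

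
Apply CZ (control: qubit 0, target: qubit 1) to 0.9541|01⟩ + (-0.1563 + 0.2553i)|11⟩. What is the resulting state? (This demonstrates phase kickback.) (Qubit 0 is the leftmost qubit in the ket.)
0.9541|01⟩ + (0.1563 - 0.2553i)|11⟩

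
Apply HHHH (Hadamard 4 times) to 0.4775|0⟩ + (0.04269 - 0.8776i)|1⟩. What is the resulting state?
0.4775|0⟩ + (0.04269 - 0.8776i)|1⟩

H² = I, so an even number of Hadamards cancels: H^4 = I and the state is unchanged.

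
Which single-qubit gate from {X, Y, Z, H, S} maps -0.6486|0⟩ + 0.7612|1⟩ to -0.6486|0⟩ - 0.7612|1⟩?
Z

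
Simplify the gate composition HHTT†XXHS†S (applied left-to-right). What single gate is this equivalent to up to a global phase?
H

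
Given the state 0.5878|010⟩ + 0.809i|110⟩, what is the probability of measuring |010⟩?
0.3455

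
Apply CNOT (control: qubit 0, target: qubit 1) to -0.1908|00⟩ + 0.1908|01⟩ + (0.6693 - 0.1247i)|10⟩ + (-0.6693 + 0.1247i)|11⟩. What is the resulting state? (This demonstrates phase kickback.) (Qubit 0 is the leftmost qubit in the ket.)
-0.1908|00⟩ + 0.1908|01⟩ + (-0.6693 + 0.1247i)|10⟩ + (0.6693 - 0.1247i)|11⟩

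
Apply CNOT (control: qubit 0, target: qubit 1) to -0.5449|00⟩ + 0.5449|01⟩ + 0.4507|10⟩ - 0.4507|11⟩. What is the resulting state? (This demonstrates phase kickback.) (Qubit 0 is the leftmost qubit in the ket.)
-0.5449|00⟩ + 0.5449|01⟩ - 0.4507|10⟩ + 0.4507|11⟩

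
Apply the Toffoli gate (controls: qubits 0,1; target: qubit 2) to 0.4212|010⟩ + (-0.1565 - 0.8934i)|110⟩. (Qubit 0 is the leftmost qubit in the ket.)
0.4212|010⟩ + (-0.1565 - 0.8934i)|111⟩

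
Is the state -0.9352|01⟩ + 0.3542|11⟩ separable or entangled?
Separable

Writing the state as a|00⟩ + b|01⟩ + c|10⟩ + d|11⟩, it is a product state iff ad − bc = 0.
Here (a, b, c, d) = (0, -0.9352, 0, 0.3542): ad − bc = (0)(0.3542) − (-0.9352)(0) = 0, so the state is separable.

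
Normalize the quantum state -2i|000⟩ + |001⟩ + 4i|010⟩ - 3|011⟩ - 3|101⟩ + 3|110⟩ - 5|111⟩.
-0.2341i|000⟩ + 0.117|001⟩ + 0.4682i|010⟩ - 0.3511|011⟩ - 0.3511|101⟩ + 0.3511|110⟩ - 0.5852|111⟩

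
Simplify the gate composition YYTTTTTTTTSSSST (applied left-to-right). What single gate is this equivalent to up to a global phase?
T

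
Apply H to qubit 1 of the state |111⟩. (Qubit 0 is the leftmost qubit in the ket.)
1/√2|101⟩ - 1/√2|111⟩

H on qubit 1 mixes each pair of kets that differ only in qubit 1: amplitudes (a, b) of (|…0…⟩, |…1…⟩) become ((a + b)/√2, (a − b)/√2). Kets absent from the input have amplitude 0.
(|101⟩, |111⟩): (a, b) = (0, 1) → (1/√2, -1/√2)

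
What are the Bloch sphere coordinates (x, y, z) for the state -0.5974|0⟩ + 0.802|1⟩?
(-0.9582, 0, -0.2863)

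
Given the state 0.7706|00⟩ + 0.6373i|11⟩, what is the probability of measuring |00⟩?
0.5938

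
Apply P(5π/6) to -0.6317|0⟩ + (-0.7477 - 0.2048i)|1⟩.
-0.6317|0⟩ + (0.7499 - 0.1965i)|1⟩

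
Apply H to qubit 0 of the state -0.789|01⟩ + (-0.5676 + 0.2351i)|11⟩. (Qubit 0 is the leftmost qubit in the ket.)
(-0.9593 + 0.1662i)|01⟩ + (-0.1566 - 0.1662i)|11⟩

H on qubit 0 mixes each pair of kets that differ only in qubit 0: amplitudes (a, b) of (|…0…⟩, |…1…⟩) become ((a + b)/√2, (a − b)/√2). Kets absent from the input have amplitude 0.
(|01⟩, |11⟩): (a, b) = (-0.789, (-0.5676 + 0.2351i)) → ((-0.9593 + 0.1662i), (-0.1566 - 0.1662i))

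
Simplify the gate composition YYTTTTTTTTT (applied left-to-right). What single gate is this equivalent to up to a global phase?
T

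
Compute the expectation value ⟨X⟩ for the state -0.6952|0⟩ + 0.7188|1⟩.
-0.9994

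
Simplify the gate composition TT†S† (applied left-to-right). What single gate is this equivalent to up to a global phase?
S†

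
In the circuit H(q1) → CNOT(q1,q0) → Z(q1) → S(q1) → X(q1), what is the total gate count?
5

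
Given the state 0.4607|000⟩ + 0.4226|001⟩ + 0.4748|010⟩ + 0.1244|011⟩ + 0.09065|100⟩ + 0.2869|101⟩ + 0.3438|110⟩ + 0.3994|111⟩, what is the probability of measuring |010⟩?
0.2254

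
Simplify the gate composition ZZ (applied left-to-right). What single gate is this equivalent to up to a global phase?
I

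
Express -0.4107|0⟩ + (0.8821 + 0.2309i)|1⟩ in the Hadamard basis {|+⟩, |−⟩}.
(0.3333 + 0.1633i)|+⟩ + (-0.9141 - 0.1633i)|−⟩

With |ψ⟩ = α|0⟩ + β|1⟩, the Hadamard-basis coefficients are ⟨+|ψ⟩ = (α + β)/√2 and ⟨−|ψ⟩ = (α − β)/√2.
Here α = -0.4107, β = (0.8821 + 0.2309i): (α + β)/√2 = (0.3333 + 0.1633i), (α − β)/√2 = (-0.9141 - 0.1633i).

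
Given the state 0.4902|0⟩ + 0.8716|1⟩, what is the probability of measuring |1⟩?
0.7597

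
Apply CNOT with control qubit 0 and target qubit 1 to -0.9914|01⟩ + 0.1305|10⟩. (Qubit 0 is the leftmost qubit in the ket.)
-0.9914|01⟩ + 0.1305|11⟩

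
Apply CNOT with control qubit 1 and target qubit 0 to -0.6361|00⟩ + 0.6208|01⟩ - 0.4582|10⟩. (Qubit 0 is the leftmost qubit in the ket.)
-0.6361|00⟩ - 0.4582|10⟩ + 0.6208|11⟩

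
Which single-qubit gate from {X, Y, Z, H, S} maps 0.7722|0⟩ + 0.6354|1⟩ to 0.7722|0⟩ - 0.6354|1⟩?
Z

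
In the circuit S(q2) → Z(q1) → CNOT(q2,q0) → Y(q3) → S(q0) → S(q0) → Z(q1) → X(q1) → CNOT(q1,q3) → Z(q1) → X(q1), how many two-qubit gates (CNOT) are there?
2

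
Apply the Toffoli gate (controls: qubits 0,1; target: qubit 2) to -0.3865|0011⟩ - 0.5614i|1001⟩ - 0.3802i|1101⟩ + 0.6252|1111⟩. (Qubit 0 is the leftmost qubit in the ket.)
-0.3865|0011⟩ - 0.5614i|1001⟩ + 0.6252|1101⟩ - 0.3802i|1111⟩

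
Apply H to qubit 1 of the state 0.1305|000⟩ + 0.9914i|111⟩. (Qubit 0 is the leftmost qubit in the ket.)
0.09228|000⟩ + 0.09228|010⟩ + 0.701i|101⟩ - 0.701i|111⟩

H on qubit 1 mixes each pair of kets that differ only in qubit 1: amplitudes (a, b) of (|…0…⟩, |…1…⟩) become ((a + b)/√2, (a − b)/√2). Kets absent from the input have amplitude 0.
(|000⟩, |010⟩): (a, b) = (0.1305, 0) → (0.09228, 0.09228)
(|101⟩, |111⟩): (a, b) = (0, 0.9914i) → (0.701i, -0.701i)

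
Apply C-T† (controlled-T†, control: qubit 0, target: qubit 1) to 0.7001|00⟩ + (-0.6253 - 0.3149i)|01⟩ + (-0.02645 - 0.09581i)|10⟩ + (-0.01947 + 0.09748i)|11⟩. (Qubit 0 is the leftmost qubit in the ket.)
0.7001|00⟩ + (-0.6253 - 0.3149i)|01⟩ + (-0.02645 - 0.09581i)|10⟩ + (0.05516 + 0.0827i)|11⟩

C-T† leaves the control-|0⟩ kets |00⟩, |01⟩ unchanged and applies T† to qubit 1 on the control-|1⟩ pair (|10⟩, |11⟩).
T† = [[1, 0], [0, (1/√2 - (1/√2)i)]].
With a = amp(|10⟩) = (-0.02645 - 0.09581i) and b = amp(|11⟩) = (-0.01947 + 0.09748i):
new amp(|10⟩) = (1)·a = (-0.02645 - 0.09581i)
new amp(|11⟩) = (1/√2 - (1/√2)i)·b = (0.05516 + 0.0827i)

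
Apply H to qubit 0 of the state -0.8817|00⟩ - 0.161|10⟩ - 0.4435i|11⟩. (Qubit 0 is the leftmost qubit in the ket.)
-0.7373|00⟩ - 0.3136i|01⟩ - 0.5096|10⟩ + 0.3136i|11⟩

H on qubit 0 mixes each pair of kets that differ only in qubit 0: amplitudes (a, b) of (|…0…⟩, |…1…⟩) become ((a + b)/√2, (a − b)/√2). Kets absent from the input have amplitude 0.
(|00⟩, |10⟩): (a, b) = (-0.8817, -0.161) → (-0.7373, -0.5096)
(|01⟩, |11⟩): (a, b) = (0, -0.4435i) → (-0.3136i, 0.3136i)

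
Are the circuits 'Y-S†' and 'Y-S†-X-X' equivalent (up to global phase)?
Yes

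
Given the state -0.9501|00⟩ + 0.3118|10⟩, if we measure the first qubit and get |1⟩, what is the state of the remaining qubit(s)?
|0⟩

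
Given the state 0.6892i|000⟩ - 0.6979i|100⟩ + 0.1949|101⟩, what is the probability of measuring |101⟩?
0.03799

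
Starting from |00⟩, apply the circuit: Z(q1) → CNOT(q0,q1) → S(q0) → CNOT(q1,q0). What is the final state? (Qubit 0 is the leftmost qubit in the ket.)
|00⟩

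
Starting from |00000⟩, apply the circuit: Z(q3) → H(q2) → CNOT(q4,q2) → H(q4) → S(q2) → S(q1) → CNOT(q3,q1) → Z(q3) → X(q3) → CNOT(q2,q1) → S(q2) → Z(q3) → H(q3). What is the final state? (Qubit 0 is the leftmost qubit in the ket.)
-1/√8|00000⟩ - 1/√8|00001⟩ + 1/√8|00010⟩ + 1/√8|00011⟩ + 1/√8|01100⟩ + 1/√8|01101⟩ - 1/√8|01110⟩ - 1/√8|01111⟩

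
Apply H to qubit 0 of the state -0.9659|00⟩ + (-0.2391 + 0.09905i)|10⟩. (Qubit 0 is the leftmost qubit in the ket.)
(-0.8521 + 0.07004i)|00⟩ + (-0.5139 - 0.07004i)|10⟩

H on qubit 0 mixes each pair of kets that differ only in qubit 0: amplitudes (a, b) of (|…0…⟩, |…1…⟩) become ((a + b)/√2, (a − b)/√2). Kets absent from the input have amplitude 0.
(|00⟩, |10⟩): (a, b) = (-0.9659, (-0.2391 + 0.09905i)) → ((-0.8521 + 0.07004i), (-0.5139 - 0.07004i))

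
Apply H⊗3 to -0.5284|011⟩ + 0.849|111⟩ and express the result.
0.1133|000⟩ - 0.1133|001⟩ - 0.1133|010⟩ + 0.1133|011⟩ - 0.487|100⟩ + 0.487|101⟩ + 0.487|110⟩ - 0.487|111⟩

H⊗3 gives amp(|y⟩) = (1/2√2) Σ_x (−1)^(x·y) amp(|x⟩), where x·y is the number of positions in which both x and y have a 1.
|000⟩: (-0.5284 + 0.849)/(2√2) = 0.1133
|001⟩: (0.5284 - 0.849)/(2√2) = -0.1133
|010⟩: (0.5284 - 0.849)/(2√2) = -0.1133
|011⟩: (-0.5284 + 0.849)/(2√2) = 0.1133
|100⟩: (-0.5284 - 0.849)/(2√2) = -0.487
|101⟩: (0.5284 + 0.849)/(2√2) = 0.487
|110⟩: (0.5284 + 0.849)/(2√2) = 0.487
|111⟩: (-0.5284 - 0.849)/(2√2) = -0.487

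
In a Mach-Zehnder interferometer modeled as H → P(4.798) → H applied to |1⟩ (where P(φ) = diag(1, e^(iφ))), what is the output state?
(0.4572 + 0.4982i)|0⟩ + (0.5428 - 0.4982i)|1⟩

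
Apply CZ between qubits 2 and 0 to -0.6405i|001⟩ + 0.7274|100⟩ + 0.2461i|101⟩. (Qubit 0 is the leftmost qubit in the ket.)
-0.6405i|001⟩ + 0.7274|100⟩ - 0.2461i|101⟩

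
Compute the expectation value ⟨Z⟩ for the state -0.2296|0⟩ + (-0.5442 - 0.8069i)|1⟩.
-0.8945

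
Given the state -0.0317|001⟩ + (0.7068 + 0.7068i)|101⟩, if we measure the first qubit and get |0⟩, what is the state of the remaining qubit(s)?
-|01⟩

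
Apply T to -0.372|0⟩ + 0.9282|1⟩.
-0.372|0⟩ + (0.6563 + 0.6563i)|1⟩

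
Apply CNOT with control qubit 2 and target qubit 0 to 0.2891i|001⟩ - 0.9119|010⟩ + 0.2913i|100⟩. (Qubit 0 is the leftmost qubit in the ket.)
-0.9119|010⟩ + 0.2913i|100⟩ + 0.2891i|101⟩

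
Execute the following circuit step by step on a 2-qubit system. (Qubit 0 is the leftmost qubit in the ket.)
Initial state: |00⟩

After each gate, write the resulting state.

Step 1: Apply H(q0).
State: 1/√2|00⟩ + 1/√2|10⟩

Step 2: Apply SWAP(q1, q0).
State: 1/√2|00⟩ + 1/√2|01⟩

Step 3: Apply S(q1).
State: 1/√2|00⟩ + (1/√2)i|01⟩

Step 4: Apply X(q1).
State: (1/√2)i|00⟩ + 1/√2|01⟩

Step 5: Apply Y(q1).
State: -(1/√2)i|00⟩ - 1/√2|01⟩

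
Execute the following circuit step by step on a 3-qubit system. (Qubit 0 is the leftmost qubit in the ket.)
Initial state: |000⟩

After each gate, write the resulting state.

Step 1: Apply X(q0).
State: |100⟩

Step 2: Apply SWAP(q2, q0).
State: |001⟩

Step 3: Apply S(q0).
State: |001⟩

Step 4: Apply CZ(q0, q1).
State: |001⟩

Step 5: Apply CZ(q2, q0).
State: |001⟩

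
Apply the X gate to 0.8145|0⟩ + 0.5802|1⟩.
0.5802|0⟩ + 0.8145|1⟩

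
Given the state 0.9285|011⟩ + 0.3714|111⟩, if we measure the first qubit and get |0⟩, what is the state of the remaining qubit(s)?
|11⟩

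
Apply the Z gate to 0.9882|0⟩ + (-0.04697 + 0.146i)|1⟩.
0.9882|0⟩ + (0.04697 - 0.146i)|1⟩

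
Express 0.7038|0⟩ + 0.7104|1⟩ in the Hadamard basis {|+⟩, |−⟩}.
|+⟩ - 0.004667|−⟩

With |ψ⟩ = α|0⟩ + β|1⟩, the Hadamard-basis coefficients are ⟨+|ψ⟩ = (α + β)/√2 and ⟨−|ψ⟩ = (α − β)/√2.
Here α = 0.7038, β = 0.7104: (α + β)/√2 = 1, (α − β)/√2 = -0.004667.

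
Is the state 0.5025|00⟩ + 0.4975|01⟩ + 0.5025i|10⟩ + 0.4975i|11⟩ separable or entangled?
Separable

Writing the state as a|00⟩ + b|01⟩ + c|10⟩ + d|11⟩, it is a product state iff ad − bc = 0.
Here (a, b, c, d) = (0.5025, 0.4975, 0.5025i, 0.4975i): ad − bc = (0.5025)(0.4975i) − (0.4975)(0.5025i) = 0, so the state is separable.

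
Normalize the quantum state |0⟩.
|0⟩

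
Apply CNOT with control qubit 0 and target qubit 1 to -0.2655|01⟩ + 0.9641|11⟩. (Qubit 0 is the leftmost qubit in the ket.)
-0.2655|01⟩ + 0.9641|10⟩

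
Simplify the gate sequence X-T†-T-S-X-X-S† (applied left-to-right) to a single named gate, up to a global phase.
X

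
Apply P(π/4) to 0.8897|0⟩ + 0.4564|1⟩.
0.8897|0⟩ + (0.3227 + 0.3227i)|1⟩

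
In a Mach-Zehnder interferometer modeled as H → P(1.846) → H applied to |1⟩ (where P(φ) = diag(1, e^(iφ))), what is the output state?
(0.6359 - 0.4812i)|0⟩ + (0.3641 + 0.4812i)|1⟩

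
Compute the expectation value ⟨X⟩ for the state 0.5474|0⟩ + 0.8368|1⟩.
0.9161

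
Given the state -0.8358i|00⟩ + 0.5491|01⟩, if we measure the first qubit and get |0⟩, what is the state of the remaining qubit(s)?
-0.8358i|0⟩ + 0.5491|1⟩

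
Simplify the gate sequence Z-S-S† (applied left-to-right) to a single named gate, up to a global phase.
Z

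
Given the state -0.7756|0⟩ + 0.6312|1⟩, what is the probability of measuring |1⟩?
0.3984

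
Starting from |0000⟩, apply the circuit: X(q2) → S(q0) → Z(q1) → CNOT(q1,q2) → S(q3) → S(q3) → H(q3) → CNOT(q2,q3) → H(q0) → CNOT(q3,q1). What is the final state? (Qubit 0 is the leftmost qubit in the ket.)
1/2|0010⟩ + 1/2|0111⟩ + 1/2|1010⟩ + 1/2|1111⟩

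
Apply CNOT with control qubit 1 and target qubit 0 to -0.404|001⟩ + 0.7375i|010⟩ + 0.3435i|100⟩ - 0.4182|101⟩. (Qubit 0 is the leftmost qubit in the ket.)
-0.404|001⟩ + 0.3435i|100⟩ - 0.4182|101⟩ + 0.7375i|110⟩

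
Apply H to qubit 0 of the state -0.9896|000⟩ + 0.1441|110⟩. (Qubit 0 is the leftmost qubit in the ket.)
-0.6998|000⟩ + 0.1019|010⟩ - 0.6998|100⟩ - 0.1019|110⟩

H on qubit 0 mixes each pair of kets that differ only in qubit 0: amplitudes (a, b) of (|…0…⟩, |…1…⟩) become ((a + b)/√2, (a − b)/√2). Kets absent from the input have amplitude 0.
(|000⟩, |100⟩): (a, b) = (-0.9896, 0) → (-0.6998, -0.6998)
(|010⟩, |110⟩): (a, b) = (0, 0.1441) → (0.1019, -0.1019)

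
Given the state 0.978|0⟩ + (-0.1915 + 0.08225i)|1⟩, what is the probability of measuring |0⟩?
0.9565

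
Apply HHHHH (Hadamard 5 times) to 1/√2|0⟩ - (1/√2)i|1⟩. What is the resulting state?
(1/2 - (1/2)i)|0⟩ + (1/2 + (1/2)i)|1⟩

H² = I, so H^5 = H: a single Hadamard. With (a, b) = (1/√2, -(1/√2)i), H gives ((a + b)/√2, (a − b)/√2) = ((1/2 - (1/2)i), (1/2 + (1/2)i)).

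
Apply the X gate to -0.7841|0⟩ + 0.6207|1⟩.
0.6207|0⟩ - 0.7841|1⟩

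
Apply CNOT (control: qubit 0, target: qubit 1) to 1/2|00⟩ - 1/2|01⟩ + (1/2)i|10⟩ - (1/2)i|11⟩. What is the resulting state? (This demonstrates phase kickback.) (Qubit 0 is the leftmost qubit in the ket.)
1/2|00⟩ - 1/2|01⟩ - (1/2)i|10⟩ + (1/2)i|11⟩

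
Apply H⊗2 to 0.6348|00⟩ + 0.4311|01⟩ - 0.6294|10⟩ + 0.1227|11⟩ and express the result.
0.2796|00⟩ - 0.2742|01⟩ + 0.7863|10⟩ + 0.4779|11⟩

H⊗2 gives amp(|y⟩) = (1/2) Σ_x (−1)^(x·y) amp(|x⟩), where x·y is the number of positions in which both x and y have a 1.
|00⟩: (0.6348 + 0.4311 - 0.6294 + 0.1227)/2 = 0.2796
|01⟩: (0.6348 - 0.4311 - 0.6294 - 0.1227)/2 = -0.2742
|10⟩: (0.6348 + 0.4311 + 0.6294 - 0.1227)/2 = 0.7863
|11⟩: (0.6348 - 0.4311 + 0.6294 + 0.1227)/2 = 0.4779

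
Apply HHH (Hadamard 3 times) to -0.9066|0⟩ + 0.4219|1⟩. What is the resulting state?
-0.3427|0⟩ - 0.9394|1⟩

H² = I, so H^3 = H: a single Hadamard. With (a, b) = (-0.9066, 0.4219), H gives ((a + b)/√2, (a − b)/√2) = (-0.3427, -0.9394).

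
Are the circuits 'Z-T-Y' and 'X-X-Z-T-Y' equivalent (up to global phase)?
Yes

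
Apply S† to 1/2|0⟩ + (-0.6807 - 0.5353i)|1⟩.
1/2|0⟩ + (-0.5353 + 0.6807i)|1⟩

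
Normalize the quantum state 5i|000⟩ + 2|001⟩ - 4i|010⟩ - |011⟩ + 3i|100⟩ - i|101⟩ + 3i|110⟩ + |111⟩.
0.6155i|000⟩ + 0.2462|001⟩ - 0.4924i|010⟩ - 0.1231|011⟩ + 0.3693i|100⟩ - 0.1231i|101⟩ + 0.3693i|110⟩ + 0.1231|111⟩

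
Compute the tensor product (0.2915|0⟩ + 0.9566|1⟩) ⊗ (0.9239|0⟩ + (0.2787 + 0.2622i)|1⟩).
0.2693|00⟩ + (0.08124 + 0.07643i)|01⟩ + 0.8838|10⟩ + (0.2666 + 0.2508i)|11⟩

amp(|b₁b₂…⟩) = product of the factor amplitudes for bits b₁, b₂, …; only kets whose every factor amplitude is nonzero survive.
|00⟩: (0.2915)(0.9239) = 0.2693
|01⟩: (0.2915)(0.2787 + 0.2622i) = (0.08124 + 0.07643i)
|10⟩: (0.9566)(0.9239) = 0.8838
|11⟩: (0.9566)(0.2787 + 0.2622i) = (0.2666 + 0.2508i)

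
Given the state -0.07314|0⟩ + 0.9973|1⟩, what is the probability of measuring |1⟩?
0.9946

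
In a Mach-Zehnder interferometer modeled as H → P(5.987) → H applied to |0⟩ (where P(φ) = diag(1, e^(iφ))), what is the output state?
(0.9782 - 0.1459i)|0⟩ + (0.02177 + 0.1459i)|1⟩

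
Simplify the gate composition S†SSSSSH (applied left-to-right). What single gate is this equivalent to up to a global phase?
H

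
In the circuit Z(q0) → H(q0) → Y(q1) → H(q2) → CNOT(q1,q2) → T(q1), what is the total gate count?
6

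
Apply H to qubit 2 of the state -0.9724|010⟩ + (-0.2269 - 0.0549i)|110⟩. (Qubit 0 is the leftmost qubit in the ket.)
-0.6876|010⟩ - 0.6876|011⟩ + (-0.1604 - 0.03882i)|110⟩ + (-0.1604 - 0.03882i)|111⟩

H on qubit 2 mixes each pair of kets that differ only in qubit 2: amplitudes (a, b) of (|…0…⟩, |…1…⟩) become ((a + b)/√2, (a − b)/√2). Kets absent from the input have amplitude 0.
(|010⟩, |011⟩): (a, b) = (-0.9724, 0) → (-0.6876, -0.6876)
(|110⟩, |111⟩): (a, b) = ((-0.2269 - 0.0549i), 0) → ((-0.1604 - 0.03882i), (-0.1604 - 0.03882i))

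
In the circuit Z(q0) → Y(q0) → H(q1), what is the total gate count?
3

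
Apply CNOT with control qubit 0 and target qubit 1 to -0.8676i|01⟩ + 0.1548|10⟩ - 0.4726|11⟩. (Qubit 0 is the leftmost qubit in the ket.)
-0.8676i|01⟩ - 0.4726|10⟩ + 0.1548|11⟩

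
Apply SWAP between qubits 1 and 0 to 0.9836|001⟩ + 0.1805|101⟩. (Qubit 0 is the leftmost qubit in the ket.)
0.9836|001⟩ + 0.1805|011⟩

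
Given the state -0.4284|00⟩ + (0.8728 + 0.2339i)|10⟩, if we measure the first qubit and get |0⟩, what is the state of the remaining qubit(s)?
-|0⟩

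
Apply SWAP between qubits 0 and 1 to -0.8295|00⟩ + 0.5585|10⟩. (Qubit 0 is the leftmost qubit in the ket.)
-0.8295|00⟩ + 0.5585|01⟩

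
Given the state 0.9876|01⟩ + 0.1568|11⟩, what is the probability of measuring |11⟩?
0.02459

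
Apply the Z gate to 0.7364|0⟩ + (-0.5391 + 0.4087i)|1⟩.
0.7364|0⟩ + (0.5391 - 0.4087i)|1⟩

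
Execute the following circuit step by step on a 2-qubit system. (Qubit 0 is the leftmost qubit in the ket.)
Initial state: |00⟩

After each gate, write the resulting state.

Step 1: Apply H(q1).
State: 1/√2|00⟩ + 1/√2|01⟩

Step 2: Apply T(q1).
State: 1/√2|00⟩ + (1/2 + (1/2)i)|01⟩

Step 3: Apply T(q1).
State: 1/√2|00⟩ + (1/√2)i|01⟩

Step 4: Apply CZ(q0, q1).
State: 1/√2|00⟩ + (1/√2)i|01⟩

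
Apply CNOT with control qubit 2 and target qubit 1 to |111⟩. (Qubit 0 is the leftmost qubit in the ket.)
|101⟩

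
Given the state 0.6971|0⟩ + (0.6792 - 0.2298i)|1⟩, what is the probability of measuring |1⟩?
0.5141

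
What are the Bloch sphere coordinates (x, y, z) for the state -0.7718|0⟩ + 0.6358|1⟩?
(-0.9814, 0, 0.1914)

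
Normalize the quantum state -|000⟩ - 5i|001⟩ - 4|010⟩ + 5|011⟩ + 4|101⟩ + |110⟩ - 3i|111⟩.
-0.1037|000⟩ - 0.5185i|001⟩ - 0.4148|010⟩ + 0.5185|011⟩ + 0.4148|101⟩ + 0.1037|110⟩ - 0.3111i|111⟩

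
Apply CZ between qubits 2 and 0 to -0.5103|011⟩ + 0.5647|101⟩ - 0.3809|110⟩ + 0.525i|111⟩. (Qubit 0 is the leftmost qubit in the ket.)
-0.5103|011⟩ - 0.5647|101⟩ - 0.3809|110⟩ - 0.525i|111⟩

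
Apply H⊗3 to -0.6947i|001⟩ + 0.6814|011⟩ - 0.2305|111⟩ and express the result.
(0.1594 - 0.2456i)|000⟩ + (-0.1594 + 0.2456i)|001⟩ + (-0.1594 - 0.2456i)|010⟩ + (0.1594 + 0.2456i)|011⟩ + (0.3224 - 0.2456i)|100⟩ + (-0.3224 + 0.2456i)|101⟩ + (-0.3224 - 0.2456i)|110⟩ + (0.3224 + 0.2456i)|111⟩

H⊗3 gives amp(|y⟩) = (1/2√2) Σ_x (−1)^(x·y) amp(|x⟩), where x·y is the number of positions in which both x and y have a 1.
|000⟩: (-0.6947i + 0.6814 - 0.2305)/(2√2) = (0.1594 - 0.2456i)
|001⟩: (0.6947i - 0.6814 + 0.2305)/(2√2) = (-0.1594 + 0.2456i)
|010⟩: (-0.6947i - 0.6814 + 0.2305)/(2√2) = (-0.1594 - 0.2456i)
|011⟩: (0.6947i + 0.6814 - 0.2305)/(2√2) = (0.1594 + 0.2456i)
|100⟩: (-0.6947i + 0.6814 + 0.2305)/(2√2) = (0.3224 - 0.2456i)
|101⟩: (0.6947i - 0.6814 - 0.2305)/(2√2) = (-0.3224 + 0.2456i)
|110⟩: (-0.6947i - 0.6814 - 0.2305)/(2√2) = (-0.3224 - 0.2456i)
|111⟩: (0.6947i + 0.6814 + 0.2305)/(2√2) = (0.3224 + 0.2456i)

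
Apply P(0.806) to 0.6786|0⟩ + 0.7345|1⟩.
0.6786|0⟩ + (0.5086 + 0.53i)|1⟩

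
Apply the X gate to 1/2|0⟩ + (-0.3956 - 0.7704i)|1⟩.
(-0.3956 - 0.7704i)|0⟩ + 1/2|1⟩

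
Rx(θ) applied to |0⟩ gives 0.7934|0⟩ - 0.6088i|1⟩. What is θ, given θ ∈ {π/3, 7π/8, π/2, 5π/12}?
5π/12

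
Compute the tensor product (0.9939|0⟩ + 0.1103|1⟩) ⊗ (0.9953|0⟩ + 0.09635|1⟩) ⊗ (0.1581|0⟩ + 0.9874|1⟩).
0.1564|000⟩ + 0.9768|001⟩ + 0.01514|010⟩ + 0.09456|011⟩ + 0.01736|100⟩ + 0.1084|101⟩ + 0.00168|110⟩ + 0.01049|111⟩

amp(|b₁b₂…⟩) = product of the factor amplitudes for bits b₁, b₂, …; only kets whose every factor amplitude is nonzero survive.
|000⟩: (0.9939)(0.9953)(0.1581) = 0.1564
|001⟩: (0.9939)(0.9953)(0.9874) = 0.9768
|010⟩: (0.9939)(0.09635)(0.1581) = 0.01514
|011⟩: (0.9939)(0.09635)(0.9874) = 0.09456
|100⟩: (0.1103)(0.9953)(0.1581) = 0.01736
|101⟩: (0.1103)(0.9953)(0.9874) = 0.1084
|110⟩: (0.1103)(0.09635)(0.1581) = 0.00168
|111⟩: (0.1103)(0.09635)(0.9874) = 0.01049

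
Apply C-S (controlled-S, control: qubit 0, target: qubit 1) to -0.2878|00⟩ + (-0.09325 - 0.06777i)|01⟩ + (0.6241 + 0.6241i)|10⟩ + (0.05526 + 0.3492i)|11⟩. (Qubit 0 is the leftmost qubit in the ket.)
-0.2878|00⟩ + (-0.09325 - 0.06777i)|01⟩ + (0.6241 + 0.6241i)|10⟩ + (-0.3492 + 0.05526i)|11⟩

C-S leaves the control-|0⟩ kets |00⟩, |01⟩ unchanged and applies S to qubit 1 on the control-|1⟩ pair (|10⟩, |11⟩).
S = [[1, 0], [0, i]].
With a = amp(|10⟩) = (0.6241 + 0.6241i) and b = amp(|11⟩) = (0.05526 + 0.3492i):
new amp(|10⟩) = (1)·a = (0.6241 + 0.6241i)
new amp(|11⟩) = (i)·b = (-0.3492 + 0.05526i)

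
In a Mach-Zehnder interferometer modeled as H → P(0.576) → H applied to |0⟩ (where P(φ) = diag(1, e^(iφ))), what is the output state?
(0.9193 + 0.2723i)|0⟩ + (0.08068 - 0.2723i)|1⟩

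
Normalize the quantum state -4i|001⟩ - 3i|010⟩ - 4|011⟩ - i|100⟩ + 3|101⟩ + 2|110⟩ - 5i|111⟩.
-(1/√5)i|001⟩ - 0.3354i|010⟩ - 1/√5|011⟩ - 0.1118i|100⟩ + 0.3354|101⟩ + 0.2236|110⟩ - 0.559i|111⟩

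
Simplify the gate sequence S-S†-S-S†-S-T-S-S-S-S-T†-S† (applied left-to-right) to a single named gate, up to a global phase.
I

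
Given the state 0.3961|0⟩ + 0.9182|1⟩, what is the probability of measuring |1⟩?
0.8431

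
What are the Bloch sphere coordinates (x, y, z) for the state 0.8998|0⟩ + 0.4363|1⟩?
(0.7852, 0, 0.6193)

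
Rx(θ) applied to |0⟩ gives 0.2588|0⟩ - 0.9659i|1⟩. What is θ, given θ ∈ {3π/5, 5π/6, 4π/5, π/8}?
5π/6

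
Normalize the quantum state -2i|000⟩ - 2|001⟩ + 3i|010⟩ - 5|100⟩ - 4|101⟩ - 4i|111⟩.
-0.2325i|000⟩ - 0.2325|001⟩ + 0.3487i|010⟩ - 0.5812|100⟩ - 0.465|101⟩ - 0.465i|111⟩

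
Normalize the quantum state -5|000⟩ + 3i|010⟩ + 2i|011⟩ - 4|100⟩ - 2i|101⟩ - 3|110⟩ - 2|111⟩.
-0.5934|000⟩ + 0.356i|010⟩ + 0.2374i|011⟩ - 0.4747|100⟩ - 0.2374i|101⟩ - 0.356|110⟩ - 0.2374|111⟩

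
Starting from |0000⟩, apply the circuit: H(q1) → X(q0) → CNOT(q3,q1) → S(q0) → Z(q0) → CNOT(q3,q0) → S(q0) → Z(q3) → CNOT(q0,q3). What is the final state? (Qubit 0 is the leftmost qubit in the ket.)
1/√2|1001⟩ + 1/√2|1101⟩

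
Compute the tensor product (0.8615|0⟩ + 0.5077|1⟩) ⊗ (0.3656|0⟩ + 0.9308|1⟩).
0.315|00⟩ + 0.8019|01⟩ + 0.1856|10⟩ + 0.4726|11⟩

amp(|b₁b₂…⟩) = product of the factor amplitudes for bits b₁, b₂, …; only kets whose every factor amplitude is nonzero survive.
|00⟩: (0.8615)(0.3656) = 0.315
|01⟩: (0.8615)(0.9308) = 0.8019
|10⟩: (0.5077)(0.3656) = 0.1856
|11⟩: (0.5077)(0.9308) = 0.4726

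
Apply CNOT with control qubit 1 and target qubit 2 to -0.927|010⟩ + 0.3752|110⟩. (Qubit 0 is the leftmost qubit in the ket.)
-0.927|011⟩ + 0.3752|111⟩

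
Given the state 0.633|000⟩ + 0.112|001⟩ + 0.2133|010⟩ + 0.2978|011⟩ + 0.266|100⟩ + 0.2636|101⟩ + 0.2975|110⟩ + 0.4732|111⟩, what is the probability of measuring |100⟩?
0.07076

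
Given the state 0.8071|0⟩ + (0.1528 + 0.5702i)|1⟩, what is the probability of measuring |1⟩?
0.3485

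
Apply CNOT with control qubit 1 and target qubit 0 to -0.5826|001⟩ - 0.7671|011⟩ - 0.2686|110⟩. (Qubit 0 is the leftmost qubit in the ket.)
-0.5826|001⟩ - 0.2686|010⟩ - 0.7671|111⟩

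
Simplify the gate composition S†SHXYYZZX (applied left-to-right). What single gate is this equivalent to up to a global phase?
H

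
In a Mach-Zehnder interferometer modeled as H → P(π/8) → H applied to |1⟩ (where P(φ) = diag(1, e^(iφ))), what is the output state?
(0.03806 - 0.1913i)|0⟩ + (0.9619 + 0.1913i)|1⟩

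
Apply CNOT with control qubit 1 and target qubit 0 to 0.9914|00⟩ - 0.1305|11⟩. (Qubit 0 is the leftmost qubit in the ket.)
0.9914|00⟩ - 0.1305|01⟩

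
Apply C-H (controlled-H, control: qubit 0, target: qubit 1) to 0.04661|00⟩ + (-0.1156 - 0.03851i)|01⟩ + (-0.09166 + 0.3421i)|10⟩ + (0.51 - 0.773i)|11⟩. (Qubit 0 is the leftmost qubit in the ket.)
0.04661|00⟩ + (-0.1156 - 0.03851i)|01⟩ + (0.2958 - 0.3047i)|10⟩ + (-0.4254 + 0.7885i)|11⟩

C-H leaves the control-|0⟩ kets |00⟩, |01⟩ unchanged and applies H to qubit 1 on the control-|1⟩ pair (|10⟩, |11⟩).
H = [[1/√2, 1/√2], [1/√2, -1/√2]].
With a = amp(|10⟩) = (-0.09166 + 0.3421i) and b = amp(|11⟩) = (0.51 - 0.773i):
new amp(|10⟩) = (1/√2)·a + (1/√2)·b = (0.2958 - 0.3047i)
new amp(|11⟩) = (1/√2)·a + (-1/√2)·b = (-0.4254 + 0.7885i)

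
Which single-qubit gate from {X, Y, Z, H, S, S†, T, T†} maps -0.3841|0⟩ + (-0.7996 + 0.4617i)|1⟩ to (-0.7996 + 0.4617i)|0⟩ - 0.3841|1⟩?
X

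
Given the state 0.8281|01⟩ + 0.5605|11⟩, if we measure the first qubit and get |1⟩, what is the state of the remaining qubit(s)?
|1⟩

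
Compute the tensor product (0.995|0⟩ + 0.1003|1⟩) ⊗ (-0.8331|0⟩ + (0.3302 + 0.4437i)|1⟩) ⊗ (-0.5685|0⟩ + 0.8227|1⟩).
0.4712|000⟩ - 0.682|001⟩ + (-0.1868 - 0.251i)|010⟩ + (0.2703 + 0.3632i)|011⟩ + 0.0475|100⟩ - 0.06874|101⟩ + (-0.01883 - 0.0253i)|110⟩ + (0.02725 + 0.03661i)|111⟩

amp(|b₁b₂…⟩) = product of the factor amplitudes for bits b₁, b₂, …; only kets whose every factor amplitude is nonzero survive.
|000⟩: (0.995)(-0.8331)(-0.5685) = 0.4712
|001⟩: (0.995)(-0.8331)(0.8227) = -0.682
|010⟩: (0.995)(0.3302 + 0.4437i)(-0.5685) = (-0.1868 - 0.251i)
|011⟩: (0.995)(0.3302 + 0.4437i)(0.8227) = (0.2703 + 0.3632i)
|100⟩: (0.1003)(-0.8331)(-0.5685) = 0.0475
|101⟩: (0.1003)(-0.8331)(0.8227) = -0.06874
|110⟩: (0.1003)(0.3302 + 0.4437i)(-0.5685) = (-0.01883 - 0.0253i)
|111⟩: (0.1003)(0.3302 + 0.4437i)(0.8227) = (0.02725 + 0.03661i)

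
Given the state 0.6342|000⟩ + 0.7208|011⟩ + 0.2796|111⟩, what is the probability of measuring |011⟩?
0.5196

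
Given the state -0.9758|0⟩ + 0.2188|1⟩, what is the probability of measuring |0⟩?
0.9522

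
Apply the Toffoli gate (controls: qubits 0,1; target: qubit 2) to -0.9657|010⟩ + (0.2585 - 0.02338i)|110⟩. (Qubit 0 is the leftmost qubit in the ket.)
-0.9657|010⟩ + (0.2585 - 0.02338i)|111⟩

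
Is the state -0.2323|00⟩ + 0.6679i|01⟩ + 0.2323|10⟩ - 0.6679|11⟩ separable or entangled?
Entangled

Writing the state as a|00⟩ + b|01⟩ + c|10⟩ + d|11⟩, it is a product state iff ad − bc = 0.
Here (a, b, c, d) = (-0.2323, 0.6679i, 0.2323, -0.6679): ad − bc = (-0.2323)(-0.6679) − (0.6679i)(0.2323) = (0.1552 - 0.1552i) ≠ 0, so the state is entangled.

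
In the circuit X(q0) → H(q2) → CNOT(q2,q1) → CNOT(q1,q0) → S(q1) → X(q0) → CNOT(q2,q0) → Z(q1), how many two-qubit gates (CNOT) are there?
3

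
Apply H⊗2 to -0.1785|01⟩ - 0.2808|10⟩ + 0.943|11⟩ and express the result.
0.2419|00⟩ - 0.5227|01⟩ - 0.4204|10⟩ + 0.7012|11⟩

H⊗2 gives amp(|y⟩) = (1/2) Σ_x (−1)^(x·y) amp(|x⟩), where x·y is the number of positions in which both x and y have a 1.
|00⟩: (-0.1785 - 0.2808 + 0.943)/2 = 0.2419
|01⟩: (0.1785 - 0.2808 - 0.943)/2 = -0.5227
|10⟩: (-0.1785 + 0.2808 - 0.943)/2 = -0.4204
|11⟩: (0.1785 + 0.2808 + 0.943)/2 = 0.7012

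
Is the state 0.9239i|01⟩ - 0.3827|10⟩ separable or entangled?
Entangled

Writing the state as a|00⟩ + b|01⟩ + c|10⟩ + d|11⟩, it is a product state iff ad − bc = 0.
Here (a, b, c, d) = (0, 0.9239i, -0.3827, 0): ad − bc = (0)(0) − (0.9239i)(-0.3827) = 0.3536i ≠ 0, so the state is entangled.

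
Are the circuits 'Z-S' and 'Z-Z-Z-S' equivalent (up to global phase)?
Yes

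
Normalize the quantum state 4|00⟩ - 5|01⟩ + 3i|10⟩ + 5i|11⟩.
0.4619|00⟩ - 1/√3|01⟩ + 0.3464i|10⟩ + (1/√3)i|11⟩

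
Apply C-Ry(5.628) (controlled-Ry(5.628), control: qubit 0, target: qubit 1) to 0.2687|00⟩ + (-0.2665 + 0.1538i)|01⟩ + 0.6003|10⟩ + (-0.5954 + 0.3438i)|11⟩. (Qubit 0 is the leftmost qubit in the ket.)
0.2687|00⟩ + (-0.2665 + 0.1538i)|01⟩ + (-0.3768 - 0.1106i)|10⟩ + (0.7569 - 0.3255i)|11⟩

C-Ry(5.628) leaves the control-|0⟩ kets |00⟩, |01⟩ unchanged and applies Ry(5.628) to qubit 1 on the control-|1⟩ pair (|10⟩, |11⟩).
Ry(5.628) = [[cos(θ/2), −sin(θ/2)], [sin(θ/2), cos(θ/2)]]; θ = 5.628, cos(θ/2) ≈ -0.94682, sin(θ/2) ≈ 0.321765.
With a = amp(|10⟩) = 0.6003 and b = amp(|11⟩) = (-0.5954 + 0.3438i):
new amp(|10⟩) = (-0.94682)·a + (-0.321765)·b = (-0.3768 - 0.1106i)
new amp(|11⟩) = (0.321765)·a + (-0.94682)·b = (0.7569 - 0.3255i)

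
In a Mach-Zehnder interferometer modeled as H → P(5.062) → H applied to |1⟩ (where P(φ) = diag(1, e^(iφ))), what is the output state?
(0.3287 + 0.4698i)|0⟩ + (0.6713 - 0.4698i)|1⟩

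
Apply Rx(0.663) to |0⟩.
0.9456|0⟩ - 0.3255i|1⟩

Rx(0.663) = [[cos(θ/2), −i·sin(θ/2)], [−i·sin(θ/2), cos(θ/2)]]; θ = 0.663, cos(θ/2) ≈ 0.945555, sin(θ/2) ≈ 0.325462.
With a = amp(|0⟩) = 1 and b = amp(|1⟩) = 0:
new amp(|0⟩) = (0.945555)·a + (-0.325462i)·b = 0.9456
new amp(|1⟩) = (-0.325462i)·a + (0.945555)·b = -0.3255i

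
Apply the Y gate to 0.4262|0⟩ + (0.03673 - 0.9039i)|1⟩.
(-0.9039 - 0.03673i)|0⟩ + 0.4262i|1⟩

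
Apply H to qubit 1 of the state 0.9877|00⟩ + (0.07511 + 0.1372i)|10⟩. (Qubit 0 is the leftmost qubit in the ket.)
0.6984|00⟩ + 0.6984|01⟩ + (0.05311 + 0.09702i)|10⟩ + (0.05311 + 0.09702i)|11⟩

H on qubit 1 mixes each pair of kets that differ only in qubit 1: amplitudes (a, b) of (|…0…⟩, |…1…⟩) become ((a + b)/√2, (a − b)/√2). Kets absent from the input have amplitude 0.
(|00⟩, |01⟩): (a, b) = (0.9877, 0) → (0.6984, 0.6984)
(|10⟩, |11⟩): (a, b) = ((0.07511 + 0.1372i), 0) → ((0.05311 + 0.09702i), (0.05311 + 0.09702i))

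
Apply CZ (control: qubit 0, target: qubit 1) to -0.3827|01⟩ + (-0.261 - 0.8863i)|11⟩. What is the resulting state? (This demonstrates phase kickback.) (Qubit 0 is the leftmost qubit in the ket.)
-0.3827|01⟩ + (0.261 + 0.8863i)|11⟩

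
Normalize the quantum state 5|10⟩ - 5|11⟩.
1/√2|10⟩ - 1/√2|11⟩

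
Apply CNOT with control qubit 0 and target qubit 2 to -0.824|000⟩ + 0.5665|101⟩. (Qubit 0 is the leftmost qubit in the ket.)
-0.824|000⟩ + 0.5665|100⟩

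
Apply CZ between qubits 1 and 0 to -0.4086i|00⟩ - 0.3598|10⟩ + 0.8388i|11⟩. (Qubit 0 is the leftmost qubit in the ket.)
-0.4086i|00⟩ - 0.3598|10⟩ - 0.8388i|11⟩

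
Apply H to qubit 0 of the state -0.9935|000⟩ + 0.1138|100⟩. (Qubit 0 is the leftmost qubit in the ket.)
-0.622|000⟩ - 0.783|100⟩

H on qubit 0 mixes each pair of kets that differ only in qubit 0: amplitudes (a, b) of (|…0…⟩, |…1…⟩) become ((a + b)/√2, (a − b)/√2). Kets absent from the input have amplitude 0.
(|000⟩, |100⟩): (a, b) = (-0.9935, 0.1138) → (-0.622, -0.783)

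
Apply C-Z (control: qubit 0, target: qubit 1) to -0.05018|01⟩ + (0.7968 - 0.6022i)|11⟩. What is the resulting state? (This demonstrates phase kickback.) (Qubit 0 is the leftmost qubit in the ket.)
-0.05018|01⟩ + (-0.7968 + 0.6022i)|11⟩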